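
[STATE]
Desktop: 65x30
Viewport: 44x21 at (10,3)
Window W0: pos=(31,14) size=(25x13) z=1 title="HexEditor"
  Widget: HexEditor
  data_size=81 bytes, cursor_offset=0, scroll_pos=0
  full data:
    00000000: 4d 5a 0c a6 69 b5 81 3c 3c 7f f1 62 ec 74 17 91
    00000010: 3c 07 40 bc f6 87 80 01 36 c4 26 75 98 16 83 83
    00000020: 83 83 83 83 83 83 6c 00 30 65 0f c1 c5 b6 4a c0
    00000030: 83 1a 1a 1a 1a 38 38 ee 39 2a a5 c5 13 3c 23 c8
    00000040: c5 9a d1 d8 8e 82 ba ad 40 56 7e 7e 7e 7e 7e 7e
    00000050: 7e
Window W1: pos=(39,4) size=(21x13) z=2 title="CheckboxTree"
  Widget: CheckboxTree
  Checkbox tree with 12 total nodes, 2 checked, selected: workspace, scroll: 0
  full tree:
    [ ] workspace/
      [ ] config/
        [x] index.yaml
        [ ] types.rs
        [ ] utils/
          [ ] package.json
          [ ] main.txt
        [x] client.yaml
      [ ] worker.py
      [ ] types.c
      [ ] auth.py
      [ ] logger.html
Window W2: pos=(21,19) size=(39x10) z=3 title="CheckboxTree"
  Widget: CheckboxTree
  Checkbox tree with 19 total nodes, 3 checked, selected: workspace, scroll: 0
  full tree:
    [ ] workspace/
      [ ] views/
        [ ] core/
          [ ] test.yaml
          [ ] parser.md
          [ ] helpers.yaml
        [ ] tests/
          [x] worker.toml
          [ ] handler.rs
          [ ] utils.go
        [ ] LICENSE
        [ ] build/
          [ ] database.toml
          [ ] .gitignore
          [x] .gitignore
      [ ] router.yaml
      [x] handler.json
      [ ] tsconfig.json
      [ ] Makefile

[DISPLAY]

                                            
                             ┏━━━━━━━━━━━━━━
                             ┃ CheckboxTree 
                             ┠──────────────
                             ┃>[-] workspace
                             ┃   [-] config/
                             ┃     [x] index
                             ┃     [ ] types
                             ┃     [ ] utils
                             ┃       [ ] pac
                             ┃       [ ] mai
                     ┏━━━━━━━┃     [x] clien
                     ┃ HexEdi┃   [ ] worker.
                     ┠───────┗━━━━━━━━━━━━━━
                     ┃00000000  4D 5a 0c a6 
                     ┃00000010  3c 07 40 bc 
           ┏━━━━━━━━━━━━━━━━━━━━━━━━━━━━━━━━
           ┃ CheckboxTree                   
           ┠────────────────────────────────
           ┃>[-] workspace/                 
           ┃   [-] views/                   


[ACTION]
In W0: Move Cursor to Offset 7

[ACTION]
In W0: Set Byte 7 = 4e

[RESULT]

                                            
                             ┏━━━━━━━━━━━━━━
                             ┃ CheckboxTree 
                             ┠──────────────
                             ┃>[-] workspace
                             ┃   [-] config/
                             ┃     [x] index
                             ┃     [ ] types
                             ┃     [ ] utils
                             ┃       [ ] pac
                             ┃       [ ] mai
                     ┏━━━━━━━┃     [x] clien
                     ┃ HexEdi┃   [ ] worker.
                     ┠───────┗━━━━━━━━━━━━━━
                     ┃00000000  4d 5a 0c a6 
                     ┃00000010  3c 07 40 bc 
           ┏━━━━━━━━━━━━━━━━━━━━━━━━━━━━━━━━
           ┃ CheckboxTree                   
           ┠────────────────────────────────
           ┃>[-] workspace/                 
           ┃   [-] views/                   


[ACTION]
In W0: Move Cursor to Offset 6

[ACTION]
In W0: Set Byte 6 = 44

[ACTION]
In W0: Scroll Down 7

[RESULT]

                                            
                             ┏━━━━━━━━━━━━━━
                             ┃ CheckboxTree 
                             ┠──────────────
                             ┃>[-] workspace
                             ┃   [-] config/
                             ┃     [x] index
                             ┃     [ ] types
                             ┃     [ ] utils
                             ┃       [ ] pac
                             ┃       [ ] mai
                     ┏━━━━━━━┃     [x] clien
                     ┃ HexEdi┃   [ ] worker.
                     ┠───────┗━━━━━━━━━━━━━━
                     ┃00000050  7e          
                     ┃                      
           ┏━━━━━━━━━━━━━━━━━━━━━━━━━━━━━━━━
           ┃ CheckboxTree                   
           ┠────────────────────────────────
           ┃>[-] workspace/                 
           ┃   [-] views/                   


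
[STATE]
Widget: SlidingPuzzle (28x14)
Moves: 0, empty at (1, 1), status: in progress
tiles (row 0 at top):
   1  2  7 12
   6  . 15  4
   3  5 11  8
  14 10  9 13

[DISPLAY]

┌────┬────┬────┬────┐       
│  1 │  2 │  7 │ 12 │       
├────┼────┼────┼────┤       
│  6 │    │ 15 │  4 │       
├────┼────┼────┼────┤       
│  3 │  5 │ 11 │  8 │       
├────┼────┼────┼────┤       
│ 14 │ 10 │  9 │ 13 │       
└────┴────┴────┴────┘       
Moves: 0                    
                            
                            
                            
                            


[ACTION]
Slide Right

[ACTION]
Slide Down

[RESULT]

┌────┬────┬────┬────┐       
│    │  2 │  7 │ 12 │       
├────┼────┼────┼────┤       
│  1 │  6 │ 15 │  4 │       
├────┼────┼────┼────┤       
│  3 │  5 │ 11 │  8 │       
├────┼────┼────┼────┤       
│ 14 │ 10 │  9 │ 13 │       
└────┴────┴────┴────┘       
Moves: 2                    
                            
                            
                            
                            


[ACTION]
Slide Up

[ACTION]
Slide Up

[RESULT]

┌────┬────┬────┬────┐       
│  1 │  2 │  7 │ 12 │       
├────┼────┼────┼────┤       
│  3 │  6 │ 15 │  4 │       
├────┼────┼────┼────┤       
│    │  5 │ 11 │  8 │       
├────┼────┼────┼────┤       
│ 14 │ 10 │  9 │ 13 │       
└────┴────┴────┴────┘       
Moves: 4                    
                            
                            
                            
                            


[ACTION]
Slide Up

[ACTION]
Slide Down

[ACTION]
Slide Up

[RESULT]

┌────┬────┬────┬────┐       
│  1 │  2 │  7 │ 12 │       
├────┼────┼────┼────┤       
│  3 │  6 │ 15 │  4 │       
├────┼────┼────┼────┤       
│ 14 │  5 │ 11 │  8 │       
├────┼────┼────┼────┤       
│    │ 10 │  9 │ 13 │       
└────┴────┴────┴────┘       
Moves: 7                    
                            
                            
                            
                            


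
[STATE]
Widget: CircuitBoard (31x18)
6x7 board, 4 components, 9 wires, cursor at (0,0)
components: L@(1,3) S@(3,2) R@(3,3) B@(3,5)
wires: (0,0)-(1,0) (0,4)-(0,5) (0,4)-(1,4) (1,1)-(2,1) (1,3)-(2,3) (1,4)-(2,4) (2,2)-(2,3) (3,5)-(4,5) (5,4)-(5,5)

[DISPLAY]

   0 1 2 3 4 5                 
0  [.]              · ─ ·      
    │               │          
1   ·   ·       L   ·          
        │       │   │          
2       ·   · ─ ·   ·          
                               
3           S   R       B      
                        │      
4                       ·      
                               
5                   · ─ ·      
                               
6                              
Cursor: (0,0)                  
                               
                               
                               


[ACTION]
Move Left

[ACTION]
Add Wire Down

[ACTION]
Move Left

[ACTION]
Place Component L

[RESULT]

   0 1 2 3 4 5                 
0  [L]              · ─ ·      
    │               │          
1   ·   ·       L   ·          
        │       │   │          
2       ·   · ─ ·   ·          
                               
3           S   R       B      
                        │      
4                       ·      
                               
5                   · ─ ·      
                               
6                              
Cursor: (0,0)                  
                               
                               
                               


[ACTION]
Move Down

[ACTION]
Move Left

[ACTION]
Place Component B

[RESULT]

   0 1 2 3 4 5                 
0   L               · ─ ·      
    │               │          
1  [B]  ·       L   ·          
        │       │   │          
2       ·   · ─ ·   ·          
                               
3           S   R       B      
                        │      
4                       ·      
                               
5                   · ─ ·      
                               
6                              
Cursor: (1,0)                  
                               
                               
                               


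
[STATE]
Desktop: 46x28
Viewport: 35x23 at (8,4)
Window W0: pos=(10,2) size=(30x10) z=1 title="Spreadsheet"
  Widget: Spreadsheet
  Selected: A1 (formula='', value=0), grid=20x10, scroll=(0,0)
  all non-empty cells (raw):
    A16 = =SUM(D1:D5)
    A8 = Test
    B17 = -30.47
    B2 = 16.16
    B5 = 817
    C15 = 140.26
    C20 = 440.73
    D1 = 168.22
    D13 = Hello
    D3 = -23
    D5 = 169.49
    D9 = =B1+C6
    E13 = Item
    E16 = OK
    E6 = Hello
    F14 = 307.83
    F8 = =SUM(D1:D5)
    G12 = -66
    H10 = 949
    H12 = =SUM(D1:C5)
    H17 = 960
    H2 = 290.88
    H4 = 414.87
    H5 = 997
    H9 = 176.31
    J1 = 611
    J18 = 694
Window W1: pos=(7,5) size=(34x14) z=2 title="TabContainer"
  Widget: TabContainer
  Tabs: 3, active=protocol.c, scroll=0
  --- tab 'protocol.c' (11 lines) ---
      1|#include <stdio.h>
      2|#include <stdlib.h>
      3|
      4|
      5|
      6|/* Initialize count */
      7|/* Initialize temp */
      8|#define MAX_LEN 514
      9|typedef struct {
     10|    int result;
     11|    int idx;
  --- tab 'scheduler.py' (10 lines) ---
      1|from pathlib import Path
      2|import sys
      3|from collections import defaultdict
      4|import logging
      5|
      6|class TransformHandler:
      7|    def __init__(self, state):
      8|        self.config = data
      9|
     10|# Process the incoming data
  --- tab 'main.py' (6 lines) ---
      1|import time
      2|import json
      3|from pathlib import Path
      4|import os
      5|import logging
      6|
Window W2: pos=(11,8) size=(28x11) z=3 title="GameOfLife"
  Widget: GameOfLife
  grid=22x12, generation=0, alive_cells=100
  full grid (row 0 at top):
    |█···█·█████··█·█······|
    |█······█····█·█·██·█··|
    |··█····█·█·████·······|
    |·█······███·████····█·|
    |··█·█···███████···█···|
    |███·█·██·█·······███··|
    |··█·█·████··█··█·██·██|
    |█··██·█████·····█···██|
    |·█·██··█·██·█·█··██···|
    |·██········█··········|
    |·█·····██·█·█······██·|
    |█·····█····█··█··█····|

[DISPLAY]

  ┠────────────────────────────┨   
━━━━━━━━━━━━━━━━━━━━━━━━━━━━━━━━┓  
 TabContainer                   ┃  
────────────────────────────────┨  
[pr┏━━━━━━━━━━━━━━━━━━━━━━━━━━┓i┃  
───┃ GameOfLife               ┃─┃  
#in┠──────────────────────────┨ ┃  
#in┃Gen: 0                    ┃ ┃  
   ┃·█······███·████····█·    ┃ ┃  
   ┃··█·█···███████···█···    ┃ ┃  
   ┃███·█·██·█·······███··    ┃ ┃  
/* ┃··█·█·████··█··█·██·██    ┃ ┃  
/* ┃█··██·█████·····█···██    ┃ ┃  
#de┃·█·██··█·██·█·█··██···    ┃ ┃  
━━━┗━━━━━━━━━━━━━━━━━━━━━━━━━━┛━┛  
                                   
                                   
                                   
                                   
                                   
                                   
                                   
                                   


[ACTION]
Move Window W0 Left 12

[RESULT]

─────────────────────┨             
━━━━━━━━━━━━━━━━━━━━━━━━━━━━━━━━┓  
 TabContainer                   ┃  
────────────────────────────────┨  
[pr┏━━━━━━━━━━━━━━━━━━━━━━━━━━┓i┃  
───┃ GameOfLife               ┃─┃  
#in┠──────────────────────────┨ ┃  
#in┃Gen: 0                    ┃ ┃  
   ┃·█······███·████····█·    ┃ ┃  
   ┃··█·█···███████···█···    ┃ ┃  
   ┃███·█·██·█·······███··    ┃ ┃  
/* ┃··█·█·████··█··█·██·██    ┃ ┃  
/* ┃█··██·█████·····█···██    ┃ ┃  
#de┃·█·██··█·██·█·█··██···    ┃ ┃  
━━━┗━━━━━━━━━━━━━━━━━━━━━━━━━━┛━┛  
                                   
                                   
                                   
                                   
                                   
                                   
                                   
                                   


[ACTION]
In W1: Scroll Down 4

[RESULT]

─────────────────────┨             
━━━━━━━━━━━━━━━━━━━━━━━━━━━━━━━━┓  
 TabContainer                   ┃  
────────────────────────────────┨  
[pr┏━━━━━━━━━━━━━━━━━━━━━━━━━━┓i┃  
───┃ GameOfLife               ┃─┃  
   ┠──────────────────────────┨ ┃  
/* ┃Gen: 0                    ┃ ┃  
/* ┃·█······███·████····█·    ┃ ┃  
#de┃··█·█···███████···█···    ┃ ┃  
typ┃███·█·██·█·······███··    ┃ ┃  
   ┃··█·█·████··█··█·██·██    ┃ ┃  
   ┃█··██·█████·····█···██    ┃ ┃  
   ┃·█·██··█·██·█·█··██···    ┃ ┃  
━━━┗━━━━━━━━━━━━━━━━━━━━━━━━━━┛━┛  
                                   
                                   
                                   
                                   
                                   
                                   
                                   
                                   


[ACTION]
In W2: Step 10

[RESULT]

─────────────────────┨             
━━━━━━━━━━━━━━━━━━━━━━━━━━━━━━━━┓  
 TabContainer                   ┃  
────────────────────────────────┨  
[pr┏━━━━━━━━━━━━━━━━━━━━━━━━━━┓i┃  
───┃ GameOfLife               ┃─┃  
   ┠──────────────────────────┨ ┃  
/* ┃Gen: 10                   ┃ ┃  
/* ┃·██····█·█············    ┃ ┃  
#de┃██·█···········█·██·█·    ┃ ┃  
typ┃██·██··········█···███    ┃ ┃  
   ┃██·██·············█·██    ┃ ┃  
   ┃█··██··········███·█··    ┃ ┃  
   ┃█·██·██···············    ┃ ┃  
━━━┗━━━━━━━━━━━━━━━━━━━━━━━━━━┛━┛  
                                   
                                   
                                   
                                   
                                   
                                   
                                   
                                   


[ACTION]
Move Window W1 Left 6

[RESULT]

─────────────────────┨             
━━━━━━━━━━━━━━━━━━━━━━━━━━┓        
ntainer                   ┃        
──────────────────────────┨        
col┏━━━━━━━━━━━━━━━━━━━━━━━━━━┓    
───┃ GameOfLife               ┃    
   ┠──────────────────────────┨    
tia┃Gen: 10                   ┃    
tia┃·██····█·█············    ┃    
e M┃██·█···········█·██·█·    ┃    
f s┃██·██··········█···███    ┃    
t r┃██·██·············█·██    ┃    
t i┃█··██··········███·█··    ┃    
   ┃█·██·██···············    ┃    
━━━┗━━━━━━━━━━━━━━━━━━━━━━━━━━┛    
                                   
                                   
                                   
                                   
                                   
                                   
                                   
                                   


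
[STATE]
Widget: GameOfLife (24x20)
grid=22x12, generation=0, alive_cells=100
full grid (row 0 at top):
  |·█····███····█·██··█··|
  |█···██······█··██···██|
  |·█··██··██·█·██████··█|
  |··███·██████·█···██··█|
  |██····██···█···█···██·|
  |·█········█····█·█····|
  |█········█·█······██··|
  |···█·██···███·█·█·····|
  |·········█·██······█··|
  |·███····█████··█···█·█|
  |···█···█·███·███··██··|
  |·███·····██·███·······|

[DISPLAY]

Gen: 0                  
·█····███····█·██··█··  
█···██······█··██···██  
·█··██··██·█·██████··█  
··███·██████·█···██··█  
██····██···█···█···██·  
·█········█····█·█····  
█········█·█······██··  
···█·██···███·█·█·····  
·········█·██······█··  
·███····█████··█···█·█  
···█···█·███·███··██··  
·███·····██·███·······  
                        
                        
                        
                        
                        
                        
                        


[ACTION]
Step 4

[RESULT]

Gen: 4                  
·····██······█·█··████  
█████·██···███········  
··██··█···█····█·····█  
·█···██··█···██····█·█  
█··█·····█·········█·█  
█··█···········███████  
██······█·······█·██··  
···█····█·██······██··  
··█·█····█··██··█·█···  
··█·█········██·█·█···  
···█··········█·█·█·██  
···············█·██·█·  
                        
                        
                        
                        
                        
                        
                        


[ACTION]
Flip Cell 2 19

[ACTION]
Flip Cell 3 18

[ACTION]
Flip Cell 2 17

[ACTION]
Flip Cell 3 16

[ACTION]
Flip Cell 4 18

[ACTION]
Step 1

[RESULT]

Gen: 5                  
·███████·····██····██·  
·█··█··█···███··█····█  
█·········██···███·█··  
·█·████··██···███····█  
███·█·········█······█  
█·█············██····█  
███······█·····██·····  
·███····█·███·········  
··█·█····███████··█···  
··█·█·······█·█·█·█···  
···█·········██·█·█·██  
···············████·██  
                        
                        
                        
                        
                        
                        
                        


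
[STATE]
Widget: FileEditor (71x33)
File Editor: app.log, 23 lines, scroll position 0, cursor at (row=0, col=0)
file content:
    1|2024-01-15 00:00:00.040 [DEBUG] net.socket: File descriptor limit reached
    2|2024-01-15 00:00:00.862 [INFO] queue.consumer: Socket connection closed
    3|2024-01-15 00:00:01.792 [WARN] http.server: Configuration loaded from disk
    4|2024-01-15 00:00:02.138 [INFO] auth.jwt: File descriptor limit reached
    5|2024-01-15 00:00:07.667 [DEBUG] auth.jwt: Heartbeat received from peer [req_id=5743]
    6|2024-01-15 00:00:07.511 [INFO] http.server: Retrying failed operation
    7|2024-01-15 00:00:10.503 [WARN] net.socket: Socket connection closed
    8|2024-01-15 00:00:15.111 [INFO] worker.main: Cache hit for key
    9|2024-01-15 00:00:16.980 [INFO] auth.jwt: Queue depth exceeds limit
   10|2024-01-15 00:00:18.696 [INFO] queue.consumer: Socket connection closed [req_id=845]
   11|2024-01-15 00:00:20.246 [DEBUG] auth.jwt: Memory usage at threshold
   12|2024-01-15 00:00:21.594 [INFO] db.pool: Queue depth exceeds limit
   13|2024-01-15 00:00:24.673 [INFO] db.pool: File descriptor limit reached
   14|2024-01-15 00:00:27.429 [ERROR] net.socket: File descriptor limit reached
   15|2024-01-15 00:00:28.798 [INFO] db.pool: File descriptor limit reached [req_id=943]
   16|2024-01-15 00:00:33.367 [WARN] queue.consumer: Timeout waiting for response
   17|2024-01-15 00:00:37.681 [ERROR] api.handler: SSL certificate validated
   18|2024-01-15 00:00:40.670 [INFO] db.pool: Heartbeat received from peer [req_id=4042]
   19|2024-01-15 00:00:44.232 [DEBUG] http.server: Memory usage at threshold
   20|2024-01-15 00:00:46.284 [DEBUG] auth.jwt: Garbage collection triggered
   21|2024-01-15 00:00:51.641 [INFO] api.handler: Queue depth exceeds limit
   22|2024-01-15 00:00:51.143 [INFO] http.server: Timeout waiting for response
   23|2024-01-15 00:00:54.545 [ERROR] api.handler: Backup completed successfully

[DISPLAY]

█024-01-15 00:00:00.040 [DEBUG] net.socket: File descriptor limit reac▲
2024-01-15 00:00:00.862 [INFO] queue.consumer: Socket connection close█
2024-01-15 00:00:01.792 [WARN] http.server: Configuration loaded from ░
2024-01-15 00:00:02.138 [INFO] auth.jwt: File descriptor limit reached░
2024-01-15 00:00:07.667 [DEBUG] auth.jwt: Heartbeat received from peer░
2024-01-15 00:00:07.511 [INFO] http.server: Retrying failed operation ░
2024-01-15 00:00:10.503 [WARN] net.socket: Socket connection closed   ░
2024-01-15 00:00:15.111 [INFO] worker.main: Cache hit for key         ░
2024-01-15 00:00:16.980 [INFO] auth.jwt: Queue depth exceeds limit    ░
2024-01-15 00:00:18.696 [INFO] queue.consumer: Socket connection close░
2024-01-15 00:00:20.246 [DEBUG] auth.jwt: Memory usage at threshold   ░
2024-01-15 00:00:21.594 [INFO] db.pool: Queue depth exceeds limit     ░
2024-01-15 00:00:24.673 [INFO] db.pool: File descriptor limit reached ░
2024-01-15 00:00:27.429 [ERROR] net.socket: File descriptor limit reac░
2024-01-15 00:00:28.798 [INFO] db.pool: File descriptor limit reached ░
2024-01-15 00:00:33.367 [WARN] queue.consumer: Timeout waiting for res░
2024-01-15 00:00:37.681 [ERROR] api.handler: SSL certificate validated░
2024-01-15 00:00:40.670 [INFO] db.pool: Heartbeat received from peer [░
2024-01-15 00:00:44.232 [DEBUG] http.server: Memory usage at threshold░
2024-01-15 00:00:46.284 [DEBUG] auth.jwt: Garbage collection triggered░
2024-01-15 00:00:51.641 [INFO] api.handler: Queue depth exceeds limit ░
2024-01-15 00:00:51.143 [INFO] http.server: Timeout waiting for respon░
2024-01-15 00:00:54.545 [ERROR] api.handler: Backup completed successf░
                                                                      ░
                                                                      ░
                                                                      ░
                                                                      ░
                                                                      ░
                                                                      ░
                                                                      ░
                                                                      ░
                                                                      ░
                                                                      ▼


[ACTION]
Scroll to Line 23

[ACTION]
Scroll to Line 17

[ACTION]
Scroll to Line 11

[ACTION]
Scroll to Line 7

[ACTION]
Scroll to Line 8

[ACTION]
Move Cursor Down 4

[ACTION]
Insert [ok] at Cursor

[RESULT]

2024-01-15 00:00:00.040 [DEBUG] net.socket: File descriptor limit reac▲
2024-01-15 00:00:00.862 [INFO] queue.consumer: Socket connection close█
2024-01-15 00:00:01.792 [WARN] http.server: Configuration loaded from ░
2024-01-15 00:00:02.138 [INFO] auth.jwt: File descriptor limit reached░
ok█024-01-15 00:00:07.667 [DEBUG] auth.jwt: Heartbeat received from pe░
2024-01-15 00:00:07.511 [INFO] http.server: Retrying failed operation ░
2024-01-15 00:00:10.503 [WARN] net.socket: Socket connection closed   ░
2024-01-15 00:00:15.111 [INFO] worker.main: Cache hit for key         ░
2024-01-15 00:00:16.980 [INFO] auth.jwt: Queue depth exceeds limit    ░
2024-01-15 00:00:18.696 [INFO] queue.consumer: Socket connection close░
2024-01-15 00:00:20.246 [DEBUG] auth.jwt: Memory usage at threshold   ░
2024-01-15 00:00:21.594 [INFO] db.pool: Queue depth exceeds limit     ░
2024-01-15 00:00:24.673 [INFO] db.pool: File descriptor limit reached ░
2024-01-15 00:00:27.429 [ERROR] net.socket: File descriptor limit reac░
2024-01-15 00:00:28.798 [INFO] db.pool: File descriptor limit reached ░
2024-01-15 00:00:33.367 [WARN] queue.consumer: Timeout waiting for res░
2024-01-15 00:00:37.681 [ERROR] api.handler: SSL certificate validated░
2024-01-15 00:00:40.670 [INFO] db.pool: Heartbeat received from peer [░
2024-01-15 00:00:44.232 [DEBUG] http.server: Memory usage at threshold░
2024-01-15 00:00:46.284 [DEBUG] auth.jwt: Garbage collection triggered░
2024-01-15 00:00:51.641 [INFO] api.handler: Queue depth exceeds limit ░
2024-01-15 00:00:51.143 [INFO] http.server: Timeout waiting for respon░
2024-01-15 00:00:54.545 [ERROR] api.handler: Backup completed successf░
                                                                      ░
                                                                      ░
                                                                      ░
                                                                      ░
                                                                      ░
                                                                      ░
                                                                      ░
                                                                      ░
                                                                      ░
                                                                      ▼


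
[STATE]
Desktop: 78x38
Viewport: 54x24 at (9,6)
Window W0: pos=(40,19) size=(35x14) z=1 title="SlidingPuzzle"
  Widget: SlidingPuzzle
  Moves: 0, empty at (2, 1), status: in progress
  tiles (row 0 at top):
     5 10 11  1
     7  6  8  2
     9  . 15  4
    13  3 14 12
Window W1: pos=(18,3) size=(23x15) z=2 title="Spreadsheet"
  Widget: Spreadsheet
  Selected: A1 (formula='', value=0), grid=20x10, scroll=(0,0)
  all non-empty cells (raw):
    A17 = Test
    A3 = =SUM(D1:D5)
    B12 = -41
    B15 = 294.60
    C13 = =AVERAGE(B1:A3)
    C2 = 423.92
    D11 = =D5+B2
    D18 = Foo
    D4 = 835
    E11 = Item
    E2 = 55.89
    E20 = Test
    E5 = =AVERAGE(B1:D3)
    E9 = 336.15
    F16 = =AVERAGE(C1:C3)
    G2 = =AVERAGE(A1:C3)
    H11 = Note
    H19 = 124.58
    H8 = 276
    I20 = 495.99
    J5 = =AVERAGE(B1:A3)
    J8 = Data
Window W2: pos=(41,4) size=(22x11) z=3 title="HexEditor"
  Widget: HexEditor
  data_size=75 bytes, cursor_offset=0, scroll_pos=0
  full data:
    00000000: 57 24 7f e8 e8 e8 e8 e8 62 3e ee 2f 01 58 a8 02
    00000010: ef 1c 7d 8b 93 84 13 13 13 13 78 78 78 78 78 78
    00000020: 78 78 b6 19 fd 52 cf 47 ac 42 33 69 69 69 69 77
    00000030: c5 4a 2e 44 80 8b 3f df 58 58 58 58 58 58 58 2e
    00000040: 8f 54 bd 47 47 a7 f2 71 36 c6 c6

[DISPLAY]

         ┃A1:                  ┃┠────────────────────┨
         ┃       A       B     ┃┃00000000  57 24 7f e┃
         ┃---------------------┃┃00000010  ef 1c 7d 8┃
         ┃  1      [0]       0 ┃┃00000020  78 78 b6 1┃
         ┃  2        0       0 ┃┃00000030  c5 4a 2e 4┃
         ┃  3      835       0 ┃┃00000040  8f 54 bd 4┃
         ┃  4        0       0 ┃┃                    ┃
         ┃  5        0       0 ┃┃                    ┃
         ┃  6        0       0 ┃┗━━━━━━━━━━━━━━━━━━━━┛
         ┃  7        0       0 ┃                      
         ┃  8        0       0 ┃                      
         ┗━━━━━━━━━━━━━━━━━━━━━┛                      
                                                      
                               ┏━━━━━━━━━━━━━━━━━━━━━━
                               ┃ SlidingPuzzle        
                               ┠──────────────────────
                               ┃┌────┬────┬────┬────┐ 
                               ┃│  5 │ 10 │ 11 │  1 │ 
                               ┃├────┼────┼────┼────┤ 
                               ┃│  7 │  6 │  8 │  2 │ 
                               ┃├────┼────┼────┼────┤ 
                               ┃│  9 │    │ 15 │  4 │ 
                               ┃├────┼────┼────┼────┤ 
                               ┃│ 13 │  3 │ 14 │ 12 │ 


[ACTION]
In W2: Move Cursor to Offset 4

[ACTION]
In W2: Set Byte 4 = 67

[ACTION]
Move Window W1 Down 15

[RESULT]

                                ┠────────────────────┨
                                ┃00000000  57 24 7f e┃
                                ┃00000010  ef 1c 7d 8┃
                                ┃00000020  78 78 b6 1┃
                                ┃00000030  c5 4a 2e 4┃
                                ┃00000040  8f 54 bd 4┃
                                ┃                    ┃
                                ┃                    ┃
                                ┗━━━━━━━━━━━━━━━━━━━━┛
                                                      
                                                      
                                                      
         ┏━━━━━━━━━━━━━━━━━━━━━┓                      
         ┃ Spreadsheet         ┃━━━━━━━━━━━━━━━━━━━━━━
         ┠─────────────────────┨ SlidingPuzzle        
         ┃A1:                  ┃──────────────────────
         ┃       A       B     ┃┌────┬────┬────┬────┐ 
         ┃---------------------┃│  5 │ 10 │ 11 │  1 │ 
         ┃  1      [0]       0 ┃├────┼────┼────┼────┤ 
         ┃  2        0       0 ┃│  7 │  6 │  8 │  2 │ 
         ┃  3      835       0 ┃├────┼────┼────┼────┤ 
         ┃  4        0       0 ┃│  9 │    │ 15 │  4 │ 
         ┃  5        0       0 ┃├────┼────┼────┼────┤ 
         ┃  6        0       0 ┃│ 13 │  3 │ 14 │ 12 │ 


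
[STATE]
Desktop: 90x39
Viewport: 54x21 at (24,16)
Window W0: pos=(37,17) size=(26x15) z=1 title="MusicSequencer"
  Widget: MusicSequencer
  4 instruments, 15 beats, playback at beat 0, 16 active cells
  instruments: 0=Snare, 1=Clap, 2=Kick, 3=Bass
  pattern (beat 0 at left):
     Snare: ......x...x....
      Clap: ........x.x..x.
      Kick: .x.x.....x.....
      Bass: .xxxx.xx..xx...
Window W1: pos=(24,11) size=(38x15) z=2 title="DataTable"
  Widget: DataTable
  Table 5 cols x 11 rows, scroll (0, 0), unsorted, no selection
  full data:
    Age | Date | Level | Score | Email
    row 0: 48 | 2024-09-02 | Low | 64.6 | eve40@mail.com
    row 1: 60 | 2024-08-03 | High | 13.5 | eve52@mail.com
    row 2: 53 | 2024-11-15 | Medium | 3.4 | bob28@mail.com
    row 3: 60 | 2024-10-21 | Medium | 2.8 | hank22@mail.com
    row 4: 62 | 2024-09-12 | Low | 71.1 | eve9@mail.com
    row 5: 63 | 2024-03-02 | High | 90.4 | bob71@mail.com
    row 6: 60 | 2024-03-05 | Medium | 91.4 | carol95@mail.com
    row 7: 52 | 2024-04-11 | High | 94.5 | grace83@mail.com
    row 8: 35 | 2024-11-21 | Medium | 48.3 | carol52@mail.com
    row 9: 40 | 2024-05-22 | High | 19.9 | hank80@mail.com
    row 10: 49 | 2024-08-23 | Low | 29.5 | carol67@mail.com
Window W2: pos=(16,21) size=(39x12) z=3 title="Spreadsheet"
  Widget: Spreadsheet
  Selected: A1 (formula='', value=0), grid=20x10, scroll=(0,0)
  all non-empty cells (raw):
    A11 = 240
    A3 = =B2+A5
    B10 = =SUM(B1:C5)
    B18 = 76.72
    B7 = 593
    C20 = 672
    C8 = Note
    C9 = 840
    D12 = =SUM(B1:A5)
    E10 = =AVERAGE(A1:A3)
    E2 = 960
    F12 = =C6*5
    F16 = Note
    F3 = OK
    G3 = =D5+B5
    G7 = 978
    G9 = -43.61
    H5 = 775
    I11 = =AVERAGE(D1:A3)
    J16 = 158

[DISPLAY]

┃48 │2024-09-02│Low   │64.6 │eve40@ma┃                
┃60 │2024-08-03│High  │13.5 │eve52@ma┃┓               
┃53 │2024-11-15│Medium│3.4  │bob28@ma┃┃               
┃60 │2024-10-21│Medium│2.8  │hank22@m┃┨               
┃62 │2024-09-12│Low   │71.1 │eve9@mai┃┃               
━━━━━━━━━━━━━━━━━━━━━━━━━━━━━━┓b71@ma┃┃               
sheet                         ┃rol95@┃┃               
──────────────────────────────┨ace83@┃┃               
                              ┃rol52@┃┃               
A       B       C       D     ┃━━━━━━┛┃               
------------------------------┃       ┃               
  [0]       0       0       0 ┃       ┃               
    0       0       0       0 ┃       ┃               
    0       0       0       0 ┃       ┃               
    0       0       0       0 ┃       ┃               
    0       0       0       0 ┃━━━━━━━┛               
━━━━━━━━━━━━━━━━━━━━━━━━━━━━━━┛                       
                                                      
                                                      
                                                      
                                                      


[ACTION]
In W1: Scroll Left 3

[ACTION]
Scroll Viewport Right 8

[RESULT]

4-09-02│Low   │64.6 │eve40@ma┃                        
4-08-03│High  │13.5 │eve52@ma┃┓                       
4-11-15│Medium│3.4  │bob28@ma┃┃                       
4-10-21│Medium│2.8  │hank22@m┃┨                       
4-09-12│Low   │71.1 │eve9@mai┃┃                       
━━━━━━━━━━━━━━━━━━━━━━┓b71@ma┃┃                       
                      ┃rol95@┃┃                       
──────────────────────┨ace83@┃┃                       
                      ┃rol52@┃┃                       
B       C       D     ┃━━━━━━┛┃                       
----------------------┃       ┃                       
    0       0       0 ┃       ┃                       
    0       0       0 ┃       ┃                       
    0       0       0 ┃       ┃                       
    0       0       0 ┃       ┃                       
    0       0       0 ┃━━━━━━━┛                       
━━━━━━━━━━━━━━━━━━━━━━┛                               
                                                      
                                                      
                                                      
                                                      


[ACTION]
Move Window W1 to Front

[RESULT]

4-09-02│Low   │64.6 │eve40@ma┃                        
4-08-03│High  │13.5 │eve52@ma┃┓                       
4-11-15│Medium│3.4  │bob28@ma┃┃                       
4-10-21│Medium│2.8  │hank22@m┃┨                       
4-09-12│Low   │71.1 │eve9@mai┃┃                       
4-03-02│High  │90.4 │bob71@ma┃┃                       
4-03-05│Medium│91.4 │carol95@┃┃                       
4-04-11│High  │94.5 │grace83@┃┃                       
4-11-21│Medium│48.3 │carol52@┃┃                       
━━━━━━━━━━━━━━━━━━━━━━━━━━━━━┛┃                       
----------------------┃       ┃                       
    0       0       0 ┃       ┃                       
    0       0       0 ┃       ┃                       
    0       0       0 ┃       ┃                       
    0       0       0 ┃       ┃                       
    0       0       0 ┃━━━━━━━┛                       
━━━━━━━━━━━━━━━━━━━━━━┛                               
                                                      
                                                      
                                                      
                                                      


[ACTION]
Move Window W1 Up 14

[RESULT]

                                                      
     ┏━━━━━━━━━━━━━━━━━━━━━━━━┓                       
     ┃ MusicSequencer         ┃                       
     ┠────────────────────────┨                       
     ┃      ▼12345678901234   ┃                       
━━━━━━━━━━━━━━━━━━━━━━┓····   ┃                       
                      ┃··█·   ┃                       
──────────────────────┨····   ┃                       
                      ┃█···   ┃                       
B       C       D     ┃       ┃                       
----------------------┃       ┃                       
    0       0       0 ┃       ┃                       
    0       0       0 ┃       ┃                       
    0       0       0 ┃       ┃                       
    0       0       0 ┃       ┃                       
    0       0       0 ┃━━━━━━━┛                       
━━━━━━━━━━━━━━━━━━━━━━┛                               
                                                      
                                                      
                                                      
                                                      
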